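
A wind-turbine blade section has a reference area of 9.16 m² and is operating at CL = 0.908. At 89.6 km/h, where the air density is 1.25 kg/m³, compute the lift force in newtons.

L = 3220 N

Convert speed: v = 89.6 km/h ÷ 3.6 = 24.89 m/s.
Dynamic pressure q = ½ρv² = ½ × 1.25 × 24.89² = 387.2 Pa.
L = q·S·CL = 387.2 × 9.16 × 0.908 = 3220 N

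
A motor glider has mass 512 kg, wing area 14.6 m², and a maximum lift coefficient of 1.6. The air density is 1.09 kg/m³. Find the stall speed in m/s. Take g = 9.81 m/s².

V_stall = 19.9 m/s

Weight W = mg = 512 × 9.81 = 5023 N.
From L = ½ρV²S·CL,max = W: V_stall = √(2W/(ρSCL,max)) = √(2·5023/(1.09·14.6·1.6))
V_stall = √394.5 = 19.9 m/s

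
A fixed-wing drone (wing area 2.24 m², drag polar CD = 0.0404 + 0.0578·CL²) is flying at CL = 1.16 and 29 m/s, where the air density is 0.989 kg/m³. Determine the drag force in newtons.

D = 110 N

CD = 0.0404 + 0.0578 × 1.16² = 0.1182
D = ½ρv²S·CD = ½ × 0.989 × 29² × 2.24 × 0.1182 = 110 N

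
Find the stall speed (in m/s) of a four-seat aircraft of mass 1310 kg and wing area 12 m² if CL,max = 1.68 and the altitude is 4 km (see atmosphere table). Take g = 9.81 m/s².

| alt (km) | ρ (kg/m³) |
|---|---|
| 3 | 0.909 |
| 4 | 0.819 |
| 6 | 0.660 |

V_stall = 39.5 m/s

At 4 km, from the table: ρ = 0.819 kg/m³.
Stall occurs when L = W at CL,max. W = mg = 1310 × 9.81 = 12850 N.
V_stall = √(2W/(ρ·S·CL,max)) = √(2 × 12850 / (0.819 × 12 × 1.68))
V_stall = √1557 = 39.5 m/s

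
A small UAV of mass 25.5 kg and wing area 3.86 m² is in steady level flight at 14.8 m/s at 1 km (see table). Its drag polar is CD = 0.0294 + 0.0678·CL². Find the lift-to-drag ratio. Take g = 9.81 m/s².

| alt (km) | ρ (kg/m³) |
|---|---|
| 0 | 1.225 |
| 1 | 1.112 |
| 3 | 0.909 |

At 1 km, from the table: ρ = 1.112 kg/m³.
In steady level flight, lift balances weight: W = mg = 25.5 × 9.81 = 250.16 N.
q = ½ρv² = ½ × 1.112 × 14.8² = 121.8 Pa.
CL = 2W/(ρv²S) = 2×250.16/(1.112×14.8²×3.86) = 0.5321.
CD = 0.0294 + 0.0678 × 0.5321² = 0.0486.
L/D = CL/CD = 0.5321 / 0.0486 = 10.9

L/D = 10.9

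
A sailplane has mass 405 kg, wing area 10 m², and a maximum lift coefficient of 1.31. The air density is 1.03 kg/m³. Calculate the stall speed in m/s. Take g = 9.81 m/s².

V_stall = 24.3 m/s

Stall occurs when L = W at CL,max. W = mg = 405 × 9.81 = 3973 N.
V_stall = √(2W/(ρ·S·CL,max)) = √(2 × 3973 / (1.03 × 10 × 1.31))
V_stall = √588.9 = 24.3 m/s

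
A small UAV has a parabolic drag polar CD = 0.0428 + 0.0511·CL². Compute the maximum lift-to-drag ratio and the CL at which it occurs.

For CD = CD0 + K·CL², (L/D)max occurs at CL* = √(CD0/K) and equals 1/(2√(K·CD0)).
(L/D)max = 1/(2√(0.0511 × 0.0428)) = 1/(2 × 0.04677) = 10.7
CL* = √(0.0428/0.0511) = 0.915

(L/D)max = 10.7, at CL = 0.915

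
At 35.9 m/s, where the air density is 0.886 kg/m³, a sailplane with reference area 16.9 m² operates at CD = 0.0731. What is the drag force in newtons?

D = ½ρv²S·CD = ½ × 0.886 × 35.9² × 16.9 × 0.0731 = 705 N

D = 705 N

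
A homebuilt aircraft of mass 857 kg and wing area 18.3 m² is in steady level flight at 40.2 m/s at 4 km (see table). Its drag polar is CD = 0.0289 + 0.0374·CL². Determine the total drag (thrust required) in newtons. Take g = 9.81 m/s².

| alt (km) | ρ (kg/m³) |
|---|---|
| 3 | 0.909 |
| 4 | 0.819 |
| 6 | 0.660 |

D = 568 N

At 4 km, from the table: ρ = 0.819 kg/m³.
Level flight ⇒ L = W = m·g = 857 × 9.81 = 8407.2 N.
Dynamic pressure q = 0.5 × 0.819 × 40.2² = 661.8 Pa.
Required CL = L/(qS) = 8407.2/(661.8·18.3) = 0.6942.
CD = 0.0289 + 0.0374 × 0.6942² = 0.04692.
D = q·S·CD = 661.8 × 18.3 × 0.04692 = 568.3 N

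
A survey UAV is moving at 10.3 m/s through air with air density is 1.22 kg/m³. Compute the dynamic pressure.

q = ½ρv² = ½ × 1.22 × 10.3² = 64.7 Pa

q = 64.7 Pa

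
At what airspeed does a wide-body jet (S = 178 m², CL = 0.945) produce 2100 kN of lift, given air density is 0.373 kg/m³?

L = ½ρv²S·CL ⇒ v = √(2L/(ρ·S·CL))
v = √(2 × 2.1×10^6 / (0.373 × 178 × 0.945)) = √66940 = 259 m/s

v = 259 m/s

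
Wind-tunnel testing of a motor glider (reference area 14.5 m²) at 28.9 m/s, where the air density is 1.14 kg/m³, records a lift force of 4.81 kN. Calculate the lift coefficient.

CL = 0.697

From L = ½ρv²S·CL, rearranging gives CL = 2L/(ρv²S).
CL = 2 × 4810 / (1.14 × 28.9² × 14.5) = 0.697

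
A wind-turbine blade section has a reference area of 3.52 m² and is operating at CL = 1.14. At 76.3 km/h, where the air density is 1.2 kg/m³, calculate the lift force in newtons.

L = 1080 N

Convert speed: v = 76.3 km/h ÷ 3.6 = 21.19 m/s.
Dynamic pressure q = ½ρv² = ½ × 1.2 × 21.19² = 269.5 Pa.
L = q·S·CL = 269.5 × 3.52 × 1.14 = 1080 N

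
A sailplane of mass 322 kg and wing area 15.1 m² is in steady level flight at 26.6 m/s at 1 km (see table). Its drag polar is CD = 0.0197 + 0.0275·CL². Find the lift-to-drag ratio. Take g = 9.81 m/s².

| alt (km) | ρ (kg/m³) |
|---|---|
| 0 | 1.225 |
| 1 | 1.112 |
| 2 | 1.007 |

L/D = 19.4

At 1 km, from the table: ρ = 1.112 kg/m³.
In steady level flight, lift balances weight: W = mg = 322 × 9.81 = 3158.8 N.
q = ½ρv² = ½ × 1.112 × 26.6² = 393.4 Pa.
CL = 2W/(ρv²S) = 2×3158.8/(1.112×26.6²×15.1) = 0.5318.
CD = 0.0197 + 0.0275 × 0.5318² = 0.02748.
L/D = CL/CD = 0.5318 / 0.02748 = 19.4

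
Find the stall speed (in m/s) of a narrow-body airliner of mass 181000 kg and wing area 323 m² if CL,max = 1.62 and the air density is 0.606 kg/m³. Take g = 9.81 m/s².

V_stall = 106 m/s

Weight W = mg = 181000 × 9.81 = 1.776×10^6 N.
From L = ½ρV²S·CL,max = W: V_stall = √(2W/(ρSCL,max)) = √(2·1.776×10^6/(0.606·323·1.62))
V_stall = √11200 = 106 m/s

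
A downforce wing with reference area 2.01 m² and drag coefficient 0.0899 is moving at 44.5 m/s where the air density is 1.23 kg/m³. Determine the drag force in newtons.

D = ½ρv²S·CD = ½ × 1.23 × 44.5² × 2.01 × 0.0899 = 220 N

D = 220 N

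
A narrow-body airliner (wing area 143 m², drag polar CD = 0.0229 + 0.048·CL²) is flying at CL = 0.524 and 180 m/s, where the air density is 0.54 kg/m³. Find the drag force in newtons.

CD = 0.0229 + 0.048 × 0.524² = 0.03608
D = ½ρv²S·CD = ½ × 0.54 × 180² × 143 × 0.03608 = 45100 N

D = 45100 N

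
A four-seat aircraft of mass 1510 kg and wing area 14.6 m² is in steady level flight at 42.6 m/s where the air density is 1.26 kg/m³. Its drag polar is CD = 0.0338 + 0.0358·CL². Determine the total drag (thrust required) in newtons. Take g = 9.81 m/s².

Weight W = mg = 1510 × 9.81 = 14813 N; in level flight L = W.
q = ½ρv² = ½ × 1.26 × 42.6² = 1143 Pa.
Required CL = L/(qS) = 14813/(1143·14.6) = 0.8874.
CD = 0.0338 + 0.0358 × 0.8874² = 0.06199.
D = q·S·CD = 1143 × 14.6 × 0.06199 = 1035 N

D = 1030 N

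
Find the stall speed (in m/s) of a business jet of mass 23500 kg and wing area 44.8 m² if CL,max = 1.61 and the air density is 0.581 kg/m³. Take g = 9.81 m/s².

Stall occurs when L = W at CL,max. W = mg = 23500 × 9.81 = 2.305×10^5 N.
V_stall = √(2W/(ρ·S·CL,max)) = √(2 × 2.305×10^5 / (0.581 × 44.8 × 1.61))
V_stall = √11000 = 105 m/s

V_stall = 105 m/s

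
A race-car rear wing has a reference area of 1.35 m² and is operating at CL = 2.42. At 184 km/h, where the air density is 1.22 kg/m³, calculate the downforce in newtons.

Convert speed: v = 184 km/h ÷ 3.6 = 51.11 m/s.
L = ½ρv²S·CL = ½ × 1.22 × 51.11² × 1.35 × 2.42 = 5210 N ≈ 5.21 kN

L = 5210 N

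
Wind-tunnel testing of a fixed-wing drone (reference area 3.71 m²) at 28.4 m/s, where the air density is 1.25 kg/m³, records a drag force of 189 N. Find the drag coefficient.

From D = ½ρv²S·CD, rearranging gives CD = 2D/(ρv²S).
CD = 2 × 189 / (1.25 × 28.4² × 3.71) = 0.101

CD = 0.101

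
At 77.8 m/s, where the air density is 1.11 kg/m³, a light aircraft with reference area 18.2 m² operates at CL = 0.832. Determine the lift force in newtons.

L = 50900 N

Dynamic pressure q = ½ρv² = ½ × 1.11 × 77.8² = 3359 Pa.
L = q·S·CL = 3359 × 18.2 × 0.832 = 50900 N ≈ 50.9 kN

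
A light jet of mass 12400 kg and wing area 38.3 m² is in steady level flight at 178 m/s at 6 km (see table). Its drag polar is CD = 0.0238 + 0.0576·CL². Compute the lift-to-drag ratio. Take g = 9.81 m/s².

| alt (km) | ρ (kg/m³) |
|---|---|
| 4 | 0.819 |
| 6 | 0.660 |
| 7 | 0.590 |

L/D = 10.4

At 6 km, from the table: ρ = 0.660 kg/m³.
Level flight ⇒ L = W = m·g = 12400 × 9.81 = 1.2164×10^5 N.
q = ½ρv² = ½ × 0.66 × 178² = 10460 Pa.
Required CL = L/(qS) = 1.2164×10^5/(10460·38.3) = 0.3038.
CD = 0.0238 + 0.0576 × 0.3038² = 0.02911.
L/D = CL/CD = 0.3038 / 0.02911 = 10.4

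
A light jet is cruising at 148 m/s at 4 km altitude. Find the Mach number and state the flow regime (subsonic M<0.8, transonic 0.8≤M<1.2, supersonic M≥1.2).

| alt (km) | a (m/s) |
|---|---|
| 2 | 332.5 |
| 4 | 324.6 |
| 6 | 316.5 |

M = 0.456 (subsonic)

At 4 km, from the table: a = 324.6 m/s.
M = v/a = 148 / 324.6 = 0.456
M = 0.456 → subsonic.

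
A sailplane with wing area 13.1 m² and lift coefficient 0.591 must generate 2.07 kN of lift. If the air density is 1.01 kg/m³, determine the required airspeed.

v = 23 m/s

L = ½ρv²S·CL ⇒ v = √(2L/(ρ·S·CL))
v = √(2 × 2070 / (1.01 × 13.1 × 0.591)) = √529.4 = 23 m/s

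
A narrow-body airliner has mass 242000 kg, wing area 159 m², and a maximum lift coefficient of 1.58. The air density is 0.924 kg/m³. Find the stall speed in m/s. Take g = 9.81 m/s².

Stall occurs when L = W at CL,max. W = mg = 242000 × 9.81 = 2.374×10^6 N.
V_stall = √(2W/(ρ·S·CL,max)) = √(2 × 2.374×10^6 / (0.924 × 159 × 1.58))
V_stall = √20450 = 143 m/s

V_stall = 143 m/s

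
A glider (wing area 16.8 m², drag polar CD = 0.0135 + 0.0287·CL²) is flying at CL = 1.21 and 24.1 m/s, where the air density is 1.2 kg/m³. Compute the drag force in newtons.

CD = 0.0135 + 0.0287 × 1.21² = 0.05552
D = ½ρv²S·CD = ½ × 1.2 × 24.1² × 16.8 × 0.05552 = 325 N

D = 325 N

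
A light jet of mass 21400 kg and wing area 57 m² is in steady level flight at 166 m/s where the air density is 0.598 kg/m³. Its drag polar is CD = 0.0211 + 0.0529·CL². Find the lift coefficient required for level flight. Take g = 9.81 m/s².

CL = 0.447

Weight W = mg = 21400 × 9.81 = 2.0993×10^5 N; in level flight L = W.
q = ½ρv² = ½ × 0.598 × 166² = 8239 Pa.
Required CL = L/(qS) = 2.0993×10^5/(8239·57) = 0.447.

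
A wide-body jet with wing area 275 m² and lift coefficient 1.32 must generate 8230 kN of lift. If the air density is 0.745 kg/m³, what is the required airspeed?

v = 247 m/s

L = ½ρv²S·CL ⇒ v = √(2L/(ρ·S·CL))
v = √(2 × 8.23×10^6 / (0.745 × 275 × 1.32)) = √60860 = 247 m/s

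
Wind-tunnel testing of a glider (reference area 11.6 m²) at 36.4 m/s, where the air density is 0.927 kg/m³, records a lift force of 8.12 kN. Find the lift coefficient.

From L = ½ρv²S·CL, rearranging gives CL = 2L/(ρv²S).
CL = 2 × 8120 / (0.927 × 36.4² × 11.6) = 1.14

CL = 1.14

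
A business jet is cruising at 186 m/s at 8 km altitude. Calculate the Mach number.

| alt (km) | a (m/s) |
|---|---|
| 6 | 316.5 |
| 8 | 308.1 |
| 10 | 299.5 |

M = 0.604

At 8 km, from the table: a = 308.1 m/s.
M = v/a = 186 / 308.1 = 0.604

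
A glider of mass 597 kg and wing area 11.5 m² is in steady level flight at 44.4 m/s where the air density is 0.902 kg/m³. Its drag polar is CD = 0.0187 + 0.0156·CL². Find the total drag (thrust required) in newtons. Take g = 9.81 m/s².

D = 244 N

Weight W = mg = 597 × 9.81 = 5856.6 N; in level flight L = W.
Dynamic pressure q = 0.5 × 0.902 × 44.4² = 889.1 Pa.
Required CL = L/(qS) = 5856.6/(889.1·11.5) = 0.5728.
CD = 0.0187 + 0.0156 × 0.5728² = 0.02382.
D = q·S·CD = 889.1 × 11.5 × 0.02382 = 243.5 N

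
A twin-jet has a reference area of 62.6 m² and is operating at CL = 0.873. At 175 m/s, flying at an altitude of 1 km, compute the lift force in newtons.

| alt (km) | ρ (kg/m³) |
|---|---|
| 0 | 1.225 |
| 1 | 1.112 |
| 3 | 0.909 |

L = 9.31×10^5 N

At 1 km, from the table: ρ = 1.112 kg/m³.
L = ½ρv²S·CL = ½ × 1.112 × 175² × 62.6 × 0.873 = 9.31×10^5 N ≈ 931 kN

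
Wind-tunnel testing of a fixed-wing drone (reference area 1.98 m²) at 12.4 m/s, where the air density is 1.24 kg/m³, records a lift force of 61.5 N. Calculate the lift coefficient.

From L = ½ρv²S·CL, rearranging gives CL = 2L/(ρv²S).
CL = 2 × 61.5 / (1.24 × 12.4² × 1.98) = 0.326

CL = 0.326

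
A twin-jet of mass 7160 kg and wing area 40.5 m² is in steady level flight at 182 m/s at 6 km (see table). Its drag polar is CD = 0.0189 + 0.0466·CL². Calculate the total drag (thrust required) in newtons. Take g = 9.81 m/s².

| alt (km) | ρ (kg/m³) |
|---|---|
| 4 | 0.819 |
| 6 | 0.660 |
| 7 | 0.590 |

D = 8890 N

At 6 km, from the table: ρ = 0.660 kg/m³.
In steady level flight, lift balances weight: W = mg = 7160 × 9.81 = 70240 N.
Dynamic pressure q = 0.5 × 0.66 × 182² = 10930 Pa.
Required CL = L/(qS) = 70240/(10930·40.5) = 0.1587.
CD = 0.0189 + 0.0466 × 0.1587² = 0.02007.
D = q·S·CD = 10930 × 40.5 × 0.02007 = 8886 N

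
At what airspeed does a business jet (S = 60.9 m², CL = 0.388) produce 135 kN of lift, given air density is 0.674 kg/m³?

L = ½ρv²S·CL ⇒ v = √(2L/(ρ·S·CL))
v = √(2 × 1.35×10^5 / (0.674 × 60.9 × 0.388)) = √16950 = 130 m/s

v = 130 m/s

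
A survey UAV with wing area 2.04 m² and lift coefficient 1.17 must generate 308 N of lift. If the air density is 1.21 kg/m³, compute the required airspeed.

L = ½ρv²S·CL ⇒ v = √(2L/(ρ·S·CL))
v = √(2 × 308 / (1.21 × 2.04 × 1.17)) = √213.3 = 14.6 m/s

v = 14.6 m/s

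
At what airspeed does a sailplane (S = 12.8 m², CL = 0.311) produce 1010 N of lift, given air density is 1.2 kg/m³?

L = ½ρv²S·CL ⇒ v = √(2L/(ρ·S·CL))
v = √(2 × 1010 / (1.2 × 12.8 × 0.311)) = √422.9 = 20.6 m/s

v = 20.6 m/s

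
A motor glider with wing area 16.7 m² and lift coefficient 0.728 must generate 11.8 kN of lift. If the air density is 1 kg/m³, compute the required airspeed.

L = ½ρv²S·CL ⇒ v = √(2L/(ρ·S·CL))
v = √(2 × 11800 / (1 × 16.7 × 0.728)) = √1941 = 44.1 m/s

v = 44.1 m/s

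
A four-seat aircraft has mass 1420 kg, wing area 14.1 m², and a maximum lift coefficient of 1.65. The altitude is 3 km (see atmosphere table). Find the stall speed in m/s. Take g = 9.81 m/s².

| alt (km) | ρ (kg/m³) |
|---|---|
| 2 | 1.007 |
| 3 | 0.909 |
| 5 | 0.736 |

V_stall = 36.3 m/s

At 3 km, from the table: ρ = 0.909 kg/m³.
At stall, lift equals weight: L = W = m·g = 1420 × 9.81 = 13930 N.
From L = ½ρV²S·CL,max = W: V_stall = √(2W/(ρSCL,max)) = √(2·13930/(0.909·14.1·1.65))
V_stall = √1317 = 36.3 m/s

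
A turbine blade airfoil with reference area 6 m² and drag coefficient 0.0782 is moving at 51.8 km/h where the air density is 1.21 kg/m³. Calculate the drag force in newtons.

D = 58.8 N

Convert speed: v = 51.8 km/h ÷ 3.6 = 14.39 m/s.
D = ½ρv²S·CD = ½ × 1.21 × 14.39² × 6 × 0.0782 = 58.8 N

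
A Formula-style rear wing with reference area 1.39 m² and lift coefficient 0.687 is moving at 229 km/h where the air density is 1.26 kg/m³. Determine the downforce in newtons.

L = 2430 N

Convert speed: v = 229 km/h ÷ 3.6 = 63.61 m/s.
L = ½ρv²S·CL = ½ × 1.26 × 63.61² × 1.39 × 0.687 = 2430 N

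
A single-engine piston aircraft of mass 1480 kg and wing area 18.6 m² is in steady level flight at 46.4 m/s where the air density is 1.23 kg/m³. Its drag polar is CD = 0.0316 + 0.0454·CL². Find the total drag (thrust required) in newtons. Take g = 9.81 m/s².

D = 1170 N

Weight W = mg = 1480 × 9.81 = 14519 N; in level flight L = W.
q = ½ρv² = ½ × 1.23 × 46.4² = 1324 Pa.
CL = 2W/(ρv²S) = 2×14519/(1.23×46.4²×18.6) = 0.5895.
CD = 0.0316 + 0.0454 × 0.5895² = 0.04738.
D = q·S·CD = 1324 × 18.6 × 0.04738 = 1167 N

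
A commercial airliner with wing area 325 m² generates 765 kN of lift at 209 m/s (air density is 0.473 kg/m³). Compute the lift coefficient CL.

CL = 0.228

From L = ½ρv²S·CL, rearranging gives CL = 2L/(ρv²S).
CL = 2 × 7.65×10^5 / (0.473 × 209² × 325) = 0.228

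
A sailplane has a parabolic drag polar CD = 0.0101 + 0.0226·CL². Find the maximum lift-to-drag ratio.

For CD = CD0 + K·CL², (L/D)max occurs at CL* = √(CD0/K) and equals 1/(2√(K·CD0)).
(L/D)max = 1/(2√(0.0226 × 0.0101)) = 1/(2 × 0.01511) = 33.1

(L/D)max = 33.1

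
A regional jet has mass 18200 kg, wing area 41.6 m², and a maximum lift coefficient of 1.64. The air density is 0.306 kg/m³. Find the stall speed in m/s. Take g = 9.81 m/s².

V_stall = 131 m/s

Weight W = mg = 18200 × 9.81 = 1.785×10^5 N.
V_stall = √(2W/(ρ·S·CL,max)) = √(2 × 1.785×10^5 / (0.306 × 41.6 × 1.64))
V_stall = √17100 = 131 m/s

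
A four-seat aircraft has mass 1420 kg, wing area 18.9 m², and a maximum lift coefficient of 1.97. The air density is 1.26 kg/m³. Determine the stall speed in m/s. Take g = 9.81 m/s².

V_stall = 24.4 m/s

Weight W = mg = 1420 × 9.81 = 13930 N.
From L = ½ρV²S·CL,max = W: V_stall = √(2W/(ρSCL,max)) = √(2·13930/(1.26·18.9·1.97))
V_stall = √593.9 = 24.4 m/s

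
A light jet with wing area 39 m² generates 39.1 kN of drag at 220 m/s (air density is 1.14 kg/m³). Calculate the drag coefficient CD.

CD = 0.0363

From D = ½ρv²S·CD, rearranging gives CD = 2D/(ρv²S).
CD = 2 × 39100 / (1.14 × 220² × 39) = 0.0363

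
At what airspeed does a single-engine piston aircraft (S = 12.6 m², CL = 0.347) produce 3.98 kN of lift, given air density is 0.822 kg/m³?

v = 47.1 m/s

L = ½ρv²S·CL ⇒ v = √(2L/(ρ·S·CL))
v = √(2 × 3980 / (0.822 × 12.6 × 0.347)) = √2215 = 47.1 m/s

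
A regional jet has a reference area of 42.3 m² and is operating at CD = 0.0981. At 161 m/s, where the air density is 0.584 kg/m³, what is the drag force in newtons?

Dynamic pressure q = ½ρv² = ½ × 0.584 × 161² = 7569 Pa.
D = q·S·CD = 7569 × 42.3 × 0.0981 = 31400 N ≈ 31.4 kN

D = 31400 N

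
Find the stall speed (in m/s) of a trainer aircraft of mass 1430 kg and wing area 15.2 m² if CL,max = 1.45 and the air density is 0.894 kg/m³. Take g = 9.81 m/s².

V_stall = 37.7 m/s

Stall occurs when L = W at CL,max. W = mg = 1430 × 9.81 = 14030 N.
V_stall = √(2W/(ρ·S·CL,max)) = √(2 × 14030 / (0.894 × 15.2 × 1.45))
V_stall = √1424 = 37.7 m/s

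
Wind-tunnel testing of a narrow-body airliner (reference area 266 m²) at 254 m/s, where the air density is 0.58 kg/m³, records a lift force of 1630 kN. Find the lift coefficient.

CL = 0.328

From L = ½ρv²S·CL, rearranging gives CL = 2L/(ρv²S).
CL = 2 × 1.63×10^6 / (0.58 × 254² × 266) = 0.328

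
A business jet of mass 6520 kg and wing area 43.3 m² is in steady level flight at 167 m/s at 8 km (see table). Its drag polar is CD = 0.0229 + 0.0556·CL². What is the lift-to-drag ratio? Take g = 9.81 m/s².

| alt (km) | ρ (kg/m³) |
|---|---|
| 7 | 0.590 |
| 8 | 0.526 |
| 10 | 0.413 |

At 8 km, from the table: ρ = 0.526 kg/m³.
Weight W = mg = 6520 × 9.81 = 63961 N; in level flight L = W.
Dynamic pressure q = 0.5 × 0.526 × 167² = 7335 Pa.
Required CL = L/(qS) = 63961/(7335·43.3) = 0.2014.
CD = 0.0229 + 0.0556 × 0.2014² = 0.02516.
L/D = CL/CD = 0.2014 / 0.02516 = 8.01

L/D = 8.01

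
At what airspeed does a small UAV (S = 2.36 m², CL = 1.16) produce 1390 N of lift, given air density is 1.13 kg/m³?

v = 30 m/s

L = ½ρv²S·CL ⇒ v = √(2L/(ρ·S·CL))
v = √(2 × 1390 / (1.13 × 2.36 × 1.16)) = √898.7 = 30 m/s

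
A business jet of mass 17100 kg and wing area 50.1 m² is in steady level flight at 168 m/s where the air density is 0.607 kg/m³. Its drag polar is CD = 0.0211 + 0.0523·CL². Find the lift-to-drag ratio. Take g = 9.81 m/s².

In steady level flight, lift balances weight: W = mg = 17100 × 9.81 = 1.6775×10^5 N.
q = ½ρv² = ½ × 0.607 × 168² = 8566 Pa.
CL = 2W/(ρv²S) = 2×1.6775×10^5/(0.607×168²×50.1) = 0.3909.
CD = 0.0211 + 0.0523 × 0.3909² = 0.02909.
L/D = CL/CD = 0.3909 / 0.02909 = 13.4

L/D = 13.4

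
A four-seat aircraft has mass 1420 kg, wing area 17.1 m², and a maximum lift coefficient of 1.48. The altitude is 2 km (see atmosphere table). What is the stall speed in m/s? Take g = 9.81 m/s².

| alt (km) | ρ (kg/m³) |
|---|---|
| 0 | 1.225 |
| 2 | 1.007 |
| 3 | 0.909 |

V_stall = 33.1 m/s

At 2 km, from the table: ρ = 1.007 kg/m³.
At stall, lift equals weight: L = W = m·g = 1420 × 9.81 = 13930 N.
From L = ½ρV²S·CL,max = W: V_stall = √(2W/(ρSCL,max)) = √(2·13930/(1.007·17.1·1.48))
V_stall = √1093 = 33.1 m/s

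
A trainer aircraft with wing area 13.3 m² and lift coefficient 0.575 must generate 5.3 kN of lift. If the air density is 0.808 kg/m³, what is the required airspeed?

L = ½ρv²S·CL ⇒ v = √(2L/(ρ·S·CL))
v = √(2 × 5300 / (0.808 × 13.3 × 0.575)) = √1715 = 41.4 m/s

v = 41.4 m/s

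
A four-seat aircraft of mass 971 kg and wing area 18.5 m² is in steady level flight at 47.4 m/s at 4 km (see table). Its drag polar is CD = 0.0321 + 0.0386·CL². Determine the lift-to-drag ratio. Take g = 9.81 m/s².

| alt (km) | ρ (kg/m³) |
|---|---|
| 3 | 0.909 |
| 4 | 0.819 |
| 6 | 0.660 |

L/D = 12.7

At 4 km, from the table: ρ = 0.819 kg/m³.
Level flight ⇒ L = W = m·g = 971 × 9.81 = 9525.5 N.
Dynamic pressure q = 0.5 × 0.819 × 47.4² = 920 Pa.
Required CL = L/(qS) = 9525.5/(920·18.5) = 0.5596.
CD = 0.0321 + 0.0386 × 0.5596² = 0.04419.
L/D = CL/CD = 0.5596 / 0.04419 = 12.7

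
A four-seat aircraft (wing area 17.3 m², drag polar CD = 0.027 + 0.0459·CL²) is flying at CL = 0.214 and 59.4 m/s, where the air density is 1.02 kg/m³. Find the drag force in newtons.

CD = 0.027 + 0.0459 × 0.214² = 0.0291
D = ½ρv²S·CD = ½ × 1.02 × 59.4² × 17.3 × 0.0291 = 906 N

D = 906 N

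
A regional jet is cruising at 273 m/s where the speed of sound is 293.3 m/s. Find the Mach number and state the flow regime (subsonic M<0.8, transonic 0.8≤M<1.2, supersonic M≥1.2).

M = 0.931 (transonic)

M = v/a = 273 / 293.3 = 0.931
M = 0.931 → transonic.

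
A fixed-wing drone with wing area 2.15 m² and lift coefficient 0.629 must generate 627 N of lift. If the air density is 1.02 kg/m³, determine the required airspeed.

v = 30.2 m/s

L = ½ρv²S·CL ⇒ v = √(2L/(ρ·S·CL))
v = √(2 × 627 / (1.02 × 2.15 × 0.629)) = √909.1 = 30.2 m/s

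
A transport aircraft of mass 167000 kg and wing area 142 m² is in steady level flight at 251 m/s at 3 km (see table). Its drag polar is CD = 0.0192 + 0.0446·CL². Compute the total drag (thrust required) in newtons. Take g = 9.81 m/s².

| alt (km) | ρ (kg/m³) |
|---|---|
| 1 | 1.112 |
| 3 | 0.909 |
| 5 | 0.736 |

D = 1.08×10^5 N

At 3 km, from the table: ρ = 0.909 kg/m³.
Level flight ⇒ L = W = m·g = 167000 × 9.81 = 1.6383×10^6 N.
q = ½ρv² = ½ × 0.909 × 251² = 28630 Pa.
CL = 2W/(ρv²S) = 2×1.6383×10^6/(0.909×251²×142) = 0.4029.
CD = 0.0192 + 0.0446 × 0.4029² = 0.02644.
D = q·S·CD = 28630 × 142 × 0.02644 = 1.075×10^5 N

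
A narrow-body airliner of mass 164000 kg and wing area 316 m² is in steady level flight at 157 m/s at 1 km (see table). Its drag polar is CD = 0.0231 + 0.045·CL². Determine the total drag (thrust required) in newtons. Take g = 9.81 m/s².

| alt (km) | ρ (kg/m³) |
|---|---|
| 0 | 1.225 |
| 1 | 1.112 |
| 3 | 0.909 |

D = 1.27×10^5 N

At 1 km, from the table: ρ = 1.112 kg/m³.
In steady level flight, lift balances weight: W = mg = 164000 × 9.81 = 1.6088×10^6 N.
q = ½ρv² = ½ × 1.112 × 157² = 13700 Pa.
CL = W/(q·S) = 1.6088×10^6 / (13700 × 316) = 0.3715.
CD = 0.0231 + 0.045 × 0.3715² = 0.02931.
D = q·S·CD = 13700 × 316 × 0.02931 = 1.269×10^5 N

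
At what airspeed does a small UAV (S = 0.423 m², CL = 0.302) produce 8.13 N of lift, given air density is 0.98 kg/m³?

v = 11.4 m/s

L = ½ρv²S·CL ⇒ v = √(2L/(ρ·S·CL))
v = √(2 × 8.13 / (0.98 × 0.423 × 0.302)) = √129.9 = 11.4 m/s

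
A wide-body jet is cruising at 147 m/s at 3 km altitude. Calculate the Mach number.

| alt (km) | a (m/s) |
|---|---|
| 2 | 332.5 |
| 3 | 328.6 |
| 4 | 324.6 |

At 3 km, from the table: a = 328.6 m/s.
M = v/a = 147 / 328.6 = 0.447

M = 0.447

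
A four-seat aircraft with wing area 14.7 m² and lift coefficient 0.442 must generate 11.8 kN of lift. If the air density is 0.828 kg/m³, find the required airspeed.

L = ½ρv²S·CL ⇒ v = √(2L/(ρ·S·CL))
v = √(2 × 11800 / (0.828 × 14.7 × 0.442)) = √4387 = 66.2 m/s

v = 66.2 m/s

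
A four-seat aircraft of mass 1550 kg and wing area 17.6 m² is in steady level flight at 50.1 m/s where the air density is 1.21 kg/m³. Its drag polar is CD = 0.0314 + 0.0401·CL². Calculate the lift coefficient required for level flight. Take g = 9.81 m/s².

Weight W = mg = 1550 × 9.81 = 15206 N; in level flight L = W.
q = ½ρv² = ½ × 1.21 × 50.1² = 1519 Pa.
CL = W/(q·S) = 15206 / (1519 × 17.6) = 0.5689.

CL = 0.569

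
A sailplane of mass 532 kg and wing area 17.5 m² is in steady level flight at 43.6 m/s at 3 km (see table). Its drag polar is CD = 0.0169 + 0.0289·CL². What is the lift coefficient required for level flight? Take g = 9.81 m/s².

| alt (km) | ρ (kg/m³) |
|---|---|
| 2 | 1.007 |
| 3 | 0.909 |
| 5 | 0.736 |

At 3 km, from the table: ρ = 0.909 kg/m³.
Level flight ⇒ L = W = m·g = 532 × 9.81 = 5218.9 N.
q = ½ρv² = ½ × 0.909 × 43.6² = 864 Pa.
CL = W/(q·S) = 5218.9 / (864 × 17.5) = 0.3452.

CL = 0.345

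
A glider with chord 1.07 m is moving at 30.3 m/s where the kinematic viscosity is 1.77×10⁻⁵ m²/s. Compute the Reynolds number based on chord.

Re = v·c/ν = 30.3 × 1.07 / (1.77×10⁻⁵) = 1.83×10^6

Re = 1.83×10^6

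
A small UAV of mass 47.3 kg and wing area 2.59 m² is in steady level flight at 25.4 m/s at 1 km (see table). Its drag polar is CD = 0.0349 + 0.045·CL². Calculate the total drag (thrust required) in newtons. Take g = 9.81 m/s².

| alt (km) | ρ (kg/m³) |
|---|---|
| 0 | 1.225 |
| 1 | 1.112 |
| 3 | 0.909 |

At 1 km, from the table: ρ = 1.112 kg/m³.
In steady level flight, lift balances weight: W = mg = 47.3 × 9.81 = 464.01 N.
Dynamic pressure q = 0.5 × 1.112 × 25.4² = 358.7 Pa.
CL = 2W/(ρv²S) = 2×464.01/(1.112×25.4²×2.59) = 0.4994.
CD = 0.0349 + 0.045 × 0.4994² = 0.04613.
D = q·S·CD = 358.7 × 2.59 × 0.04613 = 42.85 N

D = 42.9 N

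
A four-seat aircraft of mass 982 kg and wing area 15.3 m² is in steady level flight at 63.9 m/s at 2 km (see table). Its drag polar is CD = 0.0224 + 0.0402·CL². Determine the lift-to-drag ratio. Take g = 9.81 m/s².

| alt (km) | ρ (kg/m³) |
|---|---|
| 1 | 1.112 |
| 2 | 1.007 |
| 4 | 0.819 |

At 2 km, from the table: ρ = 1.007 kg/m³.
Level flight ⇒ L = W = m·g = 982 × 9.81 = 9633.4 N.
Dynamic pressure q = 0.5 × 1.007 × 63.9² = 2056 Pa.
Required CL = L/(qS) = 9633.4/(2056·15.3) = 0.3063.
CD = 0.0224 + 0.0402 × 0.3063² = 0.02617.
L/D = CL/CD = 0.3063 / 0.02617 = 11.7

L/D = 11.7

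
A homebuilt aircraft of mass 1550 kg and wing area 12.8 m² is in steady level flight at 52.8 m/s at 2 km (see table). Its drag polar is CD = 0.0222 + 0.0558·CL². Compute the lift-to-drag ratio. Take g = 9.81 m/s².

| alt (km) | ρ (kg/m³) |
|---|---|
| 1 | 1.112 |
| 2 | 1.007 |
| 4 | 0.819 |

L/D = 13.6

At 2 km, from the table: ρ = 1.007 kg/m³.
Level flight ⇒ L = W = m·g = 1550 × 9.81 = 15206 N.
q = ½ρv² = ½ × 1.007 × 52.8² = 1404 Pa.
Required CL = L/(qS) = 15206/(1404·12.8) = 0.8463.
CD = 0.0222 + 0.0558 × 0.8463² = 0.06217.
L/D = CL/CD = 0.8463 / 0.06217 = 13.6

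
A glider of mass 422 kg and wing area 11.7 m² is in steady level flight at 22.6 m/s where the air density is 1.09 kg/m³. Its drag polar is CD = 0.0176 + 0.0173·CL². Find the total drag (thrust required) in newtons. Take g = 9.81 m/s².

In steady level flight, lift balances weight: W = mg = 422 × 9.81 = 4139.8 N.
q = ½ρv² = ½ × 1.09 × 22.6² = 278.4 Pa.
CL = 2W/(ρv²S) = 2×4139.8/(1.09×22.6²×11.7) = 1.271.
CD = 0.0176 + 0.0173 × 1.271² = 0.04555.
D = q·S·CD = 278.4 × 11.7 × 0.04555 = 148.4 N

D = 148 N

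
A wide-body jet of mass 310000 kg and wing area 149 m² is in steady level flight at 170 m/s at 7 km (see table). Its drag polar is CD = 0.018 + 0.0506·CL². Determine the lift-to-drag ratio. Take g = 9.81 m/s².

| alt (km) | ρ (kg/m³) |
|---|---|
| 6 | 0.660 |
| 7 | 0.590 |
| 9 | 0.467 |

L/D = 7.77

At 7 km, from the table: ρ = 0.590 kg/m³.
Level flight ⇒ L = W = m·g = 310000 × 9.81 = 3.0411×10^6 N.
q = ½ρv² = ½ × 0.59 × 170² = 8526 Pa.
Required CL = L/(qS) = 3.0411×10^6/(8526·149) = 2.394.
CD = 0.018 + 0.0506 × 2.394² = 0.308.
L/D = CL/CD = 2.394 / 0.308 = 7.77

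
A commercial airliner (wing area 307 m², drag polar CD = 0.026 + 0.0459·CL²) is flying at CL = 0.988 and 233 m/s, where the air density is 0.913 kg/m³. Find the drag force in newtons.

D = 5.39×10^5 N

CD = 0.026 + 0.0459 × 0.988² = 0.07081
D = ½ρv²S·CD = ½ × 0.913 × 233² × 307 × 0.07081 = 5.39×10^5 N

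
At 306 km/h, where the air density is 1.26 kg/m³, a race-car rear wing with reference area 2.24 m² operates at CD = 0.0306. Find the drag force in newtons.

D = 312 N

Convert speed: v = 306 km/h ÷ 3.6 = 85 m/s.
Dynamic pressure q = ½ρv² = ½ × 1.26 × 85² = 4552 Pa.
D = q·S·CD = 4552 × 2.24 × 0.0306 = 312 N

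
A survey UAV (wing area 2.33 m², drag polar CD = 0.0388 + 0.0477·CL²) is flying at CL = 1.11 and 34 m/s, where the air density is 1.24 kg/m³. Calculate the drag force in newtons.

D = 163 N

CD = 0.0388 + 0.0477 × 1.11² = 0.09757
D = ½ρv²S·CD = ½ × 1.24 × 34² × 2.33 × 0.09757 = 163 N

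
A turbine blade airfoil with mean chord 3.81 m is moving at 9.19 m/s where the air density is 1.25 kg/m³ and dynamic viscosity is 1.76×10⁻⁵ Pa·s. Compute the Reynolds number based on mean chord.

Re = ρ·v·c/μ = 1.25 × 9.19 × 3.81 / (1.76×10⁻⁵) = 2.49×10^6

Re = 2.49×10^6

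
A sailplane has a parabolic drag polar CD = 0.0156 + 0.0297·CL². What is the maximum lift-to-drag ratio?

For CD = CD0 + K·CL², (L/D)max occurs at CL* = √(CD0/K) and equals 1/(2√(K·CD0)).
(L/D)max = 1/(2√(0.0297 × 0.0156)) = 1/(2 × 0.02152) = 23.2

(L/D)max = 23.2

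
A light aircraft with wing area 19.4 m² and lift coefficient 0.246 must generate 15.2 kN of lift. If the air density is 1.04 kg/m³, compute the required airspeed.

v = 78.3 m/s

L = ½ρv²S·CL ⇒ v = √(2L/(ρ·S·CL))
v = √(2 × 15200 / (1.04 × 19.4 × 0.246)) = √6125 = 78.3 m/s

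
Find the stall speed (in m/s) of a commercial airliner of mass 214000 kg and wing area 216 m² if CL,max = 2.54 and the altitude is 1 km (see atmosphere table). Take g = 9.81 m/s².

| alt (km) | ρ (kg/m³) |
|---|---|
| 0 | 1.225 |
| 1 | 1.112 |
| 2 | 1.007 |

At 1 km, from the table: ρ = 1.112 kg/m³.
Stall occurs when L = W at CL,max. W = mg = 214000 × 9.81 = 2.099×10^6 N.
From L = ½ρV²S·CL,max = W: V_stall = √(2W/(ρSCL,max)) = √(2·2.099×10^6/(1.112·216·2.54))
V_stall = √6882 = 83 m/s

V_stall = 83 m/s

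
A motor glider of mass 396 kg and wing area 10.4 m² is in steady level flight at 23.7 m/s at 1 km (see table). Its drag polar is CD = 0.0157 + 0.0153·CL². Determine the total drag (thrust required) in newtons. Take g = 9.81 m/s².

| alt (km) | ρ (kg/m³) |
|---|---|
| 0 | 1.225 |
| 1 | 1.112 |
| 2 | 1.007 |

D = 122 N

At 1 km, from the table: ρ = 1.112 kg/m³.
Level flight ⇒ L = W = m·g = 396 × 9.81 = 3884.8 N.
q = ½ρv² = ½ × 1.112 × 23.7² = 312.3 Pa.
CL = W/(q·S) = 3884.8 / (312.3 × 10.4) = 1.196.
CD = 0.0157 + 0.0153 × 1.196² = 0.03759.
D = q·S·CD = 312.3 × 10.4 × 0.03759 = 122.1 N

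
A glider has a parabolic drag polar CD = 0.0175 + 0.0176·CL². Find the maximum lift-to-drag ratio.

For CD = CD0 + K·CL², (L/D)max occurs at CL* = √(CD0/K) and equals 1/(2√(K·CD0)).
(L/D)max = 1/(2√(0.0176 × 0.0175)) = 1/(2 × 0.01755) = 28.5

(L/D)max = 28.5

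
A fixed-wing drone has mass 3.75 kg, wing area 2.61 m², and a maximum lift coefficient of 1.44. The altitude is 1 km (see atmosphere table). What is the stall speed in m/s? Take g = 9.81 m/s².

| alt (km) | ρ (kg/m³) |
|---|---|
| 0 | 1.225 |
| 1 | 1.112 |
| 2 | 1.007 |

V_stall = 4.2 m/s

At 1 km, from the table: ρ = 1.112 kg/m³.
Weight W = mg = 3.75 × 9.81 = 36.79 N.
From L = ½ρV²S·CL,max = W: V_stall = √(2W/(ρSCL,max)) = √(2·36.79/(1.112·2.61·1.44))
V_stall = √17.6 = 4.2 m/s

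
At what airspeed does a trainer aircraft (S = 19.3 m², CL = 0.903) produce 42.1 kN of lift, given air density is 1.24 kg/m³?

L = ½ρv²S·CL ⇒ v = √(2L/(ρ·S·CL))
v = √(2 × 42100 / (1.24 × 19.3 × 0.903)) = √3896 = 62.4 m/s

v = 62.4 m/s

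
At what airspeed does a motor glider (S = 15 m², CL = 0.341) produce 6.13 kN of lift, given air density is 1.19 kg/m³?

L = ½ρv²S·CL ⇒ v = √(2L/(ρ·S·CL))
v = √(2 × 6130 / (1.19 × 15 × 0.341)) = √2014 = 44.9 m/s

v = 44.9 m/s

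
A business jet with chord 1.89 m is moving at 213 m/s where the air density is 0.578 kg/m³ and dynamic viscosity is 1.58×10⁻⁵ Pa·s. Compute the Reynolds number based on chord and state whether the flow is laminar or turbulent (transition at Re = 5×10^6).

Re = ρ·v·c/μ = 0.578 × 213 × 1.89 / (1.58×10⁻⁵) = 1.47×10^7
Since 1.47×10^7 > 5×10^6, the flow is turbulent.

Re = 1.47×10^7 (turbulent)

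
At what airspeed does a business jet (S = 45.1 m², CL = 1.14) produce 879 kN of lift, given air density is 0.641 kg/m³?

L = ½ρv²S·CL ⇒ v = √(2L/(ρ·S·CL))
v = √(2 × 8.79×10^5 / (0.641 × 45.1 × 1.14)) = √53340 = 231 m/s

v = 231 m/s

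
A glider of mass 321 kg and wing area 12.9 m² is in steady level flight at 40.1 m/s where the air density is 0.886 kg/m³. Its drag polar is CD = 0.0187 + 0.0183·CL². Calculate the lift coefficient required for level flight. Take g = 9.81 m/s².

CL = 0.343

Weight W = mg = 321 × 9.81 = 3149 N; in level flight L = W.
q = ½ρv² = ½ × 0.886 × 40.1² = 712.3 Pa.
CL = 2W/(ρv²S) = 2×3149/(0.886×40.1²×12.9) = 0.3427.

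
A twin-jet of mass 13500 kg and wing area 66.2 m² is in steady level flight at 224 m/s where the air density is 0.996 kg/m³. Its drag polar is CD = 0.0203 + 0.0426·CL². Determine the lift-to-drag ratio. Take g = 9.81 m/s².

Level flight ⇒ L = W = m·g = 13500 × 9.81 = 1.3244×10^5 N.
Dynamic pressure q = 0.5 × 0.996 × 224² = 24990 Pa.
CL = W/(q·S) = 1.3244×10^5 / (24990 × 66.2) = 0.08006.
CD = 0.0203 + 0.0426 × 0.08006² = 0.02057.
L/D = CL/CD = 0.08006 / 0.02057 = 3.89

L/D = 3.89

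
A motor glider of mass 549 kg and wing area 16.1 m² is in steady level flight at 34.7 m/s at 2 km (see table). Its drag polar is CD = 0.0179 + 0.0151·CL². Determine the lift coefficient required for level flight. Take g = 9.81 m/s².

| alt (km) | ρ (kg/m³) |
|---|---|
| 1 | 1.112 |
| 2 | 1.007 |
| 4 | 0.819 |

CL = 0.552

At 2 km, from the table: ρ = 1.007 kg/m³.
In steady level flight, lift balances weight: W = mg = 549 × 9.81 = 5385.7 N.
Dynamic pressure q = 0.5 × 1.007 × 34.7² = 606.3 Pa.
CL = 2W/(ρv²S) = 2×5385.7/(1.007×34.7²×16.1) = 0.5518.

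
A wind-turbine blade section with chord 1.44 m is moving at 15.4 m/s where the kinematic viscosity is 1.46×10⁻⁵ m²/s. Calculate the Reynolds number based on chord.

Re = 1.52×10^6

Re = v·c/ν = 15.4 × 1.44 / (1.46×10⁻⁵) = 1.52×10^6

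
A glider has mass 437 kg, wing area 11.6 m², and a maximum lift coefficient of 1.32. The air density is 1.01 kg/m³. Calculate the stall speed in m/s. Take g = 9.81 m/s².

V_stall = 23.5 m/s

Weight W = mg = 437 × 9.81 = 4287 N.
From L = ½ρV²S·CL,max = W: V_stall = √(2W/(ρSCL,max)) = √(2·4287/(1.01·11.6·1.32))
V_stall = √554.4 = 23.5 m/s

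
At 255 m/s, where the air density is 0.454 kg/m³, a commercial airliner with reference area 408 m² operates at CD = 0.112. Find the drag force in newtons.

D = ½ρv²S·CD = ½ × 0.454 × 255² × 408 × 0.112 = 6.75×10^5 N ≈ 675 kN

D = 6.75×10^5 N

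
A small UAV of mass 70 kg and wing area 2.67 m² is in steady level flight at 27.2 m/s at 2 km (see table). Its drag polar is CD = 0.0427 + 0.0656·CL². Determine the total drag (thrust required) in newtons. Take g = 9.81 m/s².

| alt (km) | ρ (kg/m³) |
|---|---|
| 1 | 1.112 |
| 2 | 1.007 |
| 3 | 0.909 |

D = 73.6 N

At 2 km, from the table: ρ = 1.007 kg/m³.
Level flight ⇒ L = W = m·g = 70 × 9.81 = 686.7 N.
q = ½ρv² = ½ × 1.007 × 27.2² = 372.5 Pa.
Required CL = L/(qS) = 686.7/(372.5·2.67) = 0.6904.
CD = 0.0427 + 0.0656 × 0.6904² = 0.07397.
D = q·S·CD = 372.5 × 2.67 × 0.07397 = 73.57 N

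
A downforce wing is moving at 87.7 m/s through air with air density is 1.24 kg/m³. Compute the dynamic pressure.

q = ½ρv² = ½ × 1.24 × 87.7² = 4770 Pa

q = 4770 Pa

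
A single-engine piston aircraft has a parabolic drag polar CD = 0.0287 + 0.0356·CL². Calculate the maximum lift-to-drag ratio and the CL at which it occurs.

(L/D)max = 15.6, at CL = 0.898

For CD = CD0 + K·CL², (L/D)max occurs at CL* = √(CD0/K) and equals 1/(2√(K·CD0)).
(L/D)max = 1/(2√(0.0356 × 0.0287)) = 1/(2 × 0.03196) = 15.6
CL* = √(0.0287/0.0356) = 0.898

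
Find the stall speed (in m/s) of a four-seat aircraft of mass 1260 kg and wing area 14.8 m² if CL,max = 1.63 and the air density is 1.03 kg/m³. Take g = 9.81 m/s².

Stall occurs when L = W at CL,max. W = mg = 1260 × 9.81 = 12360 N.
V_stall = √(2W/(ρ·S·CL,max)) = √(2 × 12360 / (1.03 × 14.8 × 1.63))
V_stall = √994.9 = 31.5 m/s

V_stall = 31.5 m/s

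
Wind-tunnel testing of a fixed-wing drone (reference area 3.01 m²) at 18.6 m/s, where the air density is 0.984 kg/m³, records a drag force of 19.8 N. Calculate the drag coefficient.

From D = ½ρv²S·CD, rearranging gives CD = 2D/(ρv²S).
CD = 2 × 19.8 / (0.984 × 18.6² × 3.01) = 0.0386

CD = 0.0386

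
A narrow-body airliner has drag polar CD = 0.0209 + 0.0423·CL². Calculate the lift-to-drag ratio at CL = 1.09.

CD = 0.0209 + 0.0423 × 1.09² = 0.07116
L/D = CL/CD = 1.09 / 0.07116 = 15.3

L/D = 15.3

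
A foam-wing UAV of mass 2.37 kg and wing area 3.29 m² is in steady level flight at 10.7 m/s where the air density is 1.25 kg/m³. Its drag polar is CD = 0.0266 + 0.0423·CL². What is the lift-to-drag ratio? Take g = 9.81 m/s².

Level flight ⇒ L = W = m·g = 2.37 × 9.81 = 23.25 N.
Dynamic pressure q = 0.5 × 1.25 × 10.7² = 71.56 Pa.
CL = 2W/(ρv²S) = 2×23.25/(1.25×10.7²×3.29) = 0.09876.
CD = 0.0266 + 0.0423 × 0.09876² = 0.02701.
L/D = CL/CD = 0.09876 / 0.02701 = 3.66

L/D = 3.66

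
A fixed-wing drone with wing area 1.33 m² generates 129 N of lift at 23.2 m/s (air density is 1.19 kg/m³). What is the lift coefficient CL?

CL = 0.303

From L = ½ρv²S·CL, rearranging gives CL = 2L/(ρv²S).
CL = 2 × 129 / (1.19 × 23.2² × 1.33) = 0.303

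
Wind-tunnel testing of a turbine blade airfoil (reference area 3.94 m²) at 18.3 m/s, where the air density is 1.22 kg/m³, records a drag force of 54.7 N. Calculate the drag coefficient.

From D = ½ρv²S·CD, rearranging gives CD = 2D/(ρv²S).
CD = 2 × 54.7 / (1.22 × 18.3² × 3.94) = 0.068

CD = 0.068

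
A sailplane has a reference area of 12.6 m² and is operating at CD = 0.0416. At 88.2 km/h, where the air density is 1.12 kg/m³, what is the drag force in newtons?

Convert speed: v = 88.2 km/h ÷ 3.6 = 24.5 m/s.
Dynamic pressure q = ½ρv² = ½ × 1.12 × 24.5² = 336.1 Pa.
D = q·S·CD = 336.1 × 12.6 × 0.0416 = 176 N

D = 176 N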